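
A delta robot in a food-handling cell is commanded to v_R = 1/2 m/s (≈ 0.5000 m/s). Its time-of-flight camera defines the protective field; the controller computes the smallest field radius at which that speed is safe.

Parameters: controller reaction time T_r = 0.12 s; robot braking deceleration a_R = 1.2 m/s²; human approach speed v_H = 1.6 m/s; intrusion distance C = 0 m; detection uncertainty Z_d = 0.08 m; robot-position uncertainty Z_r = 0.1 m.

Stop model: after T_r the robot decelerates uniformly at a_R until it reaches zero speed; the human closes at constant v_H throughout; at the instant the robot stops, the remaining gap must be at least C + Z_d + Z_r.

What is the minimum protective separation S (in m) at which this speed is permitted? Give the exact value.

stop time T_s = (1/2)/(6/5) = 0.4167 s
robot covers v_R·T_r = 0.5000·0.1200 = 0.0600 m before braking
robot covers 0.5000·0.4167 − ½·1.2000·0.4167² = 0.1042 m while stopping
person approaches 1.6000·(0.1200+0.4167) = 0.8587 m
margins: 0.0000+0.0800+0.1000 = 0.1800 m
S_min ≈ 0.0600+0.1042+0.8587+0.1800  ⇒  S_min = 7217/6000 m

S_min = 7217/6000 m = 1.2028 m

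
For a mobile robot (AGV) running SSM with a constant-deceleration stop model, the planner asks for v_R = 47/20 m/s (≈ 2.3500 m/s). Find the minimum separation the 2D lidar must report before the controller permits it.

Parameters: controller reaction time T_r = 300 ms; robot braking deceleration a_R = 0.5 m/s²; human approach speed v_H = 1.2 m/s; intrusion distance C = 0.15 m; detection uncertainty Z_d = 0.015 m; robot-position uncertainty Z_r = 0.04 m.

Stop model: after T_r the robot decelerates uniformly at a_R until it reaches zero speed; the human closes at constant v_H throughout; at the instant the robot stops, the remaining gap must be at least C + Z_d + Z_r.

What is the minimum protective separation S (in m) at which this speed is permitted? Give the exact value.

S_min = 4973/400 m = 12.4325 m

stop time T_s = (47/20)/(1/2) = 4.7000 s
robot covers v_R·T_r = 2.3500·0.3000 = 0.7050 m before braking
robot under decel: 2.3500²/(2·0.5000) = 5.5225 m
person approaches 1.2000·(0.3000+4.7000) = 6.0000 m
margins: 0.1500+0.0150+0.0400 = 0.2050 m
S_min ≈ 0.7050+5.5225+6.0000+0.2050  ⇒  S_min = 4973/400 m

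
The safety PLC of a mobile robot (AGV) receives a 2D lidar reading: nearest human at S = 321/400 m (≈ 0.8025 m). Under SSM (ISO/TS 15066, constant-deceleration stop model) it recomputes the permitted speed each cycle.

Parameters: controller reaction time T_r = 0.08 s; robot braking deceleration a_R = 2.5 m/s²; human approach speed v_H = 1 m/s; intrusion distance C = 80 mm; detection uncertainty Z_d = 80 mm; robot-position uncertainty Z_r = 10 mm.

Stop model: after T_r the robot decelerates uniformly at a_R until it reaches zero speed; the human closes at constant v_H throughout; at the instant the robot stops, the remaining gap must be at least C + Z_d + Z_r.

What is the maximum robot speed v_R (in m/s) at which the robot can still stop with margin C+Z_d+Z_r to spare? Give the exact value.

collect terms ⇒ (1/5)·v_R² + (12/25)·v_R + (-221/400) = 0
  disc = (12/25)² − 4·(1/5)·(-221/400) = 1681/2500 ; √disc = 41/50
  v_R = (−(12/25) + 41/50) / (2·(1/5)) = 17/20 m/s
check:
T_s = v_R/a_R = (17/20)/(5/2) = 0.3400 s
robot covers v_R·T_r = 0.8500·0.0800 = 0.0680 m before braking
braking distance = 0.8500²/(2·2.5000) = 0.1445 m
human closes 1.0000·0.4200 = 0.4200 m
C+Z_d+Z_r = 0.0800+0.0800+0.0100 = 0.1700 m
sum ≈ 0.0680+0.1445+0.4200+0.1700 ≈ 0.8025 m = S ✓

v_R_max = 17/20 m/s = 0.8500 m/s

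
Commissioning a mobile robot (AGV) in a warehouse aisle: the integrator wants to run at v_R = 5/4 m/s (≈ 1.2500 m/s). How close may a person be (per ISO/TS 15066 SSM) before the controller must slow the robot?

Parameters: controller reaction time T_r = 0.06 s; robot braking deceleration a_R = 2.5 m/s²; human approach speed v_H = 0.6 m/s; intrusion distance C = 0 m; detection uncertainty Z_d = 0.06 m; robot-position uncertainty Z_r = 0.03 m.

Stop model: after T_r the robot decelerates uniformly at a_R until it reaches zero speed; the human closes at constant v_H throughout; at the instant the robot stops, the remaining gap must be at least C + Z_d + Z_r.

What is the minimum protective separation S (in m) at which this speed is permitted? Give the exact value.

S_min = 1627/2000 m = 0.8135 m

T_s = v_R/a_R = (5/4)/(5/2) = 0.5000 s
reaction-phase robot travel = 1.2500·0.0600 = 0.0750 m
robot covers 1.2500·0.5000 − ½·2.5000·0.5000² = 0.3125 m while stopping
human over T_r+T_s: 0.6000·(0.0600+0.5000) = 0.3360 m
residual clearance needed = 0.0000+0.0600+0.0300 = 0.0900 m
S_min ≈ 0.0750+0.3125+0.3360+0.0900  ⇒  S_min = 1627/2000 m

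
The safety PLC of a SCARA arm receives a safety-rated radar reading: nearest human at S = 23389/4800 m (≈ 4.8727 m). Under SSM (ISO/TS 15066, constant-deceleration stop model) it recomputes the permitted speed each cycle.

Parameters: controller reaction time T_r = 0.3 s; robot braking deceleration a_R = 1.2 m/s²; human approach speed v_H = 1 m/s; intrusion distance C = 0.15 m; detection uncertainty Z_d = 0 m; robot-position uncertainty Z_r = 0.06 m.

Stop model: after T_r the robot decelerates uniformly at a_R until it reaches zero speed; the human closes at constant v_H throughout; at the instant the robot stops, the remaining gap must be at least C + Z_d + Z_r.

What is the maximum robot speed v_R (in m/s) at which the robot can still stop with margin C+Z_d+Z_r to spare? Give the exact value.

at the boundary: (5/12)·v² + (17/15)·v + (-20941/4800) = 0
  disc = (17/15)² − 4·(5/12)·(-20941/4800) = 13689/1600 ; √disc = 117/40
  v_R = (−(17/15) + 117/40) / (2·(5/12)) = 43/20 m/s
check:
braking lasts T_s = (43/20)/(6/5) = 1.7917 s
reaction-phase robot travel = 2.1500·0.3000 = 0.6450 m
robot covers 2.1500·1.7917 − ½·1.2000·1.7917² = 1.9260 m while stopping
human over T_r+T_s: 1.0000·(0.3000+1.7917) = 2.0917 m
margins: 0.1500+0.0000+0.0600 = 0.2100 m
sum ≈ 0.6450+1.9260+2.0917+0.2100 ≈ 4.8727 m = S ✓

v_R_max = 43/20 m/s = 2.1500 m/s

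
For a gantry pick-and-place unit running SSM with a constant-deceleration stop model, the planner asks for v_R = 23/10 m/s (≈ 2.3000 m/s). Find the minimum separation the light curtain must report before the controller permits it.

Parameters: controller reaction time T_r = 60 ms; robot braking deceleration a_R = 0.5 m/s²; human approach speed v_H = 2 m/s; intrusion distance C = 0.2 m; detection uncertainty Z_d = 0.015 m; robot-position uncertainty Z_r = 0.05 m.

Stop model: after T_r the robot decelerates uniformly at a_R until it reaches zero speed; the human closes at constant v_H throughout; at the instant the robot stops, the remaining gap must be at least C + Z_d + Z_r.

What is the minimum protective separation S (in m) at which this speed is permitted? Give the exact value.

stop time T_s = (23/10)/(1/2) = 4.6000 s
robot covers v_R·T_r = 2.3000·0.0600 = 0.1380 m before braking
robot under decel: 2.3000²/(2·0.5000) = 5.2900 m
person approaches 2.0000·(0.0600+4.6000) = 9.3200 m
margins: 0.2000+0.0150+0.0500 = 0.2650 m
S_min ≈ 0.1380+5.2900+9.3200+0.2650  ⇒  S_min = 15013/1000 m

S_min = 15013/1000 m = 15.0130 m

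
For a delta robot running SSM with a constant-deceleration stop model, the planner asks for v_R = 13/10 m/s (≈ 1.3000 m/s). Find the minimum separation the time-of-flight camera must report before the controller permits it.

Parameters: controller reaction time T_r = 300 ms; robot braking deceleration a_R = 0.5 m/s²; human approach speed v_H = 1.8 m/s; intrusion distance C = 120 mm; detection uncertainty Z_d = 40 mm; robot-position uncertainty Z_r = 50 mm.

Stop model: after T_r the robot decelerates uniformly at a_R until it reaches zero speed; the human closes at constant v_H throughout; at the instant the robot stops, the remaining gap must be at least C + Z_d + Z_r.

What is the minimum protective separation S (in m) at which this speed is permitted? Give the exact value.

T_s = v_R/a_R = (13/10)/(1/2) = 2.6000 s
robot covers v_R·T_r = 1.3000·0.3000 = 0.3900 m before braking
robot under decel: 1.3000²/(2·0.5000) = 1.6900 m
human closes 1.8000·2.9000 = 5.2200 m
C+Z_d+Z_r = 0.1200+0.0400+0.0500 = 0.2100 m
S_min ≈ 0.3900+1.6900+5.2200+0.2100  ⇒  S_min = 751/100 m

S_min = 751/100 m = 7.5100 m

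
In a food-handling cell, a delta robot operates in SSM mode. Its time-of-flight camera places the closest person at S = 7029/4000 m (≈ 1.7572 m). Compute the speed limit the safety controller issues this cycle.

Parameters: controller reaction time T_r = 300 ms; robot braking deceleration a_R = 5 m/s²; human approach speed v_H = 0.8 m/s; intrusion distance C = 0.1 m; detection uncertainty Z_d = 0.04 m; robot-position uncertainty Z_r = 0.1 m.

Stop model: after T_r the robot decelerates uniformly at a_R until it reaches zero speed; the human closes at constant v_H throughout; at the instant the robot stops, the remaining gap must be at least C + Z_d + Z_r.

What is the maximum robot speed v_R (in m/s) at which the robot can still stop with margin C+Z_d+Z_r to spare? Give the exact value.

v_R_max = 39/20 m/s = 1.9500 m/s

at the boundary: (1/10)·v² + (23/50)·v + (-5109/4000) = 0
  disc = (23/50)² − 4·(1/10)·(-5109/4000) = 289/400 ; √disc = 17/20
  v_R = (−(23/50) + 17/20) / (2·(1/10)) = 39/20 m/s
check:
stop time T_s = (39/20)/5 = 0.3900 s
robot in T_r: 1.9500·0.3000 = 0.5850 m
robot covers 1.9500·0.3900 − ½·5.0000·0.3900² = 0.3802 m while stopping
person approaches 0.8000·(0.3000+0.3900) = 0.5520 m
margins: 0.1000+0.0400+0.1000 = 0.2400 m
sum ≈ 0.5850+0.3802+0.5520+0.2400 ≈ 1.7572 m = S ✓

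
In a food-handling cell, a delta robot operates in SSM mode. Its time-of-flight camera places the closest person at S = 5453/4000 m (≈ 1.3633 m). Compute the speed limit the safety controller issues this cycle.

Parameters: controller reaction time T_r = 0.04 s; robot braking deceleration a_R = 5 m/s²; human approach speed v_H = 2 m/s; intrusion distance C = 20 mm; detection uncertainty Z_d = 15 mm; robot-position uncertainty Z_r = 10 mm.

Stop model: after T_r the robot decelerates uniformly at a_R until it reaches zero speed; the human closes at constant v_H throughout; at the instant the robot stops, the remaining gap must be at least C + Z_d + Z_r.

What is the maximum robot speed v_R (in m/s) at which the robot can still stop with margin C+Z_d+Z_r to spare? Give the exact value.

v_R_max = 39/20 m/s = 1.9500 m/s

quadratic (1/10)·v² + (11/25)·v + (-4953/4000) = 0
  disc = (11/25)² − 4·(1/10)·(-4953/4000) = 6889/10000 ; √disc = 83/100
  v_R = (−(11/25) + 83/100) / (2·(1/10)) = 39/20 m/s
check:
stop time T_s = (39/20)/5 = 0.3900 s
robot covers v_R·T_r = 1.9500·0.0400 = 0.0780 m before braking
robot covers 1.9500·0.3900 − ½·5.0000·0.3900² = 0.3802 m while stopping
human over T_r+T_s: 2.0000·(0.0400+0.3900) = 0.8600 m
residual clearance needed = 0.0200+0.0150+0.0100 = 0.0450 m
sum ≈ 0.0780+0.3802+0.8600+0.0450 ≈ 1.3633 m = S ✓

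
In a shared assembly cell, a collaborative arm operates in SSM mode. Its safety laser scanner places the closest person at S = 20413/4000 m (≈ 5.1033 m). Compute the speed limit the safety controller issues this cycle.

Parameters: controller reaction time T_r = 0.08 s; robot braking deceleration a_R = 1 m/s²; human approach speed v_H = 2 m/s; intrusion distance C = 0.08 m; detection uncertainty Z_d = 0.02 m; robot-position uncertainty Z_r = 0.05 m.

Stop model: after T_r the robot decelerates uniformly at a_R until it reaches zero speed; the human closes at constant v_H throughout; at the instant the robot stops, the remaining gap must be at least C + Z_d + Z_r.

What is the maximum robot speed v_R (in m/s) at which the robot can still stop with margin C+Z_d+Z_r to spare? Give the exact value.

collect terms ⇒ (1/2)·v_R² + (52/25)·v_R + (-19173/4000) = 0
  disc = (52/25)² − 4·(1/2)·(-19173/4000) = 139129/10000 ; √disc = 373/100
  v_R = (−(52/25) + 373/100) / (2·(1/2)) = 33/20 m/s
check:
T_s = v_R/a_R = (33/20)/1 = 1.6500 s
reaction-phase robot travel = 1.6500·0.0800 = 0.1320 m
robot under decel: 1.6500²/(2·1.0000) = 1.3613 m
person approaches 2.0000·(0.0800+1.6500) = 3.4600 m
margins: 0.0800+0.0200+0.0500 = 0.1500 m
sum ≈ 0.1320+1.3613+3.4600+0.1500 ≈ 5.1033 m = S ✓

v_R_max = 33/20 m/s = 1.6500 m/s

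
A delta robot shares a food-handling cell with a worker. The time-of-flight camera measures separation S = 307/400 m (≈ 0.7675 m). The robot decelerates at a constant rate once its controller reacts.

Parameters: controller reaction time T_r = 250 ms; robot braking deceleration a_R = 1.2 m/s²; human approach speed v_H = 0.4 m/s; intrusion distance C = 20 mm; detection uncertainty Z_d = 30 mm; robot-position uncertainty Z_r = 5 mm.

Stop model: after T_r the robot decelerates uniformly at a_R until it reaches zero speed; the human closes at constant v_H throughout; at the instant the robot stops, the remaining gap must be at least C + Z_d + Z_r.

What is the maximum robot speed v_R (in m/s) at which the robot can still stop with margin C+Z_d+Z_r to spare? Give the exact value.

v_R_max = 7/10 m/s = 0.7000 m/s

at the boundary: (5/12)·v² + (7/12)·v + (-49/80) = 0
  disc = (7/12)² − 4·(5/12)·(-49/80) = 49/36 ; √disc = 7/6
  v_R = (−(7/12) + 7/6) / (2·(5/12)) = 7/10 m/s
check:
braking lasts T_s = (7/10)/(6/5) = 0.5833 s
robot in T_r: 0.7000·0.2500 = 0.1750 m
robot under decel: 0.7000²/(2·1.2000) = 0.2042 m
human over T_r+T_s: 0.4000·(0.2500+0.5833) = 0.3333 m
residual clearance needed = 0.0200+0.0300+0.0050 = 0.0550 m
sum ≈ 0.1750+0.2042+0.3333+0.0550 ≈ 0.7675 m = S ✓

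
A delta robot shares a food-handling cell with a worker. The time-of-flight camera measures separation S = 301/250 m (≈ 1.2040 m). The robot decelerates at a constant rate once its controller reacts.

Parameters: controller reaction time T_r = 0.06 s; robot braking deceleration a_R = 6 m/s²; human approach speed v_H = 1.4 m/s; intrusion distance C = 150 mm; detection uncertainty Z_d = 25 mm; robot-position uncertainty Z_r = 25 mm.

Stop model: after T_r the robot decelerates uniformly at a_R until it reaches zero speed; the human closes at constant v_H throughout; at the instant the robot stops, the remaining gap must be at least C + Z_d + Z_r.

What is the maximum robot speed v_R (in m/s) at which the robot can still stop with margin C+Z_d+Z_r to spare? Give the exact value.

collect terms ⇒ (1/12)·v_R² + (22/75)·v_R + (-23/25) = 0
  disc = (22/75)² − 4·(1/12)·(-23/25) = 2209/5625 ; √disc = 47/75
  v_R = (−(22/75) + 47/75) / (2·(1/12)) = 2 m/s
check:
T_s = v_R/a_R = 2/6 = 0.3333 s
robot covers v_R·T_r = 2.0000·0.0600 = 0.1200 m before braking
braking distance = 2.0000²/(2·6.0000) = 0.3333 m
person approaches 1.4000·(0.0600+0.3333) = 0.5507 m
residual clearance needed = 0.1500+0.0250+0.0250 = 0.2000 m
sum ≈ 0.1200+0.3333+0.5507+0.2000 ≈ 1.2040 m = S ✓

v_R_max = 2 m/s = 2.0000 m/s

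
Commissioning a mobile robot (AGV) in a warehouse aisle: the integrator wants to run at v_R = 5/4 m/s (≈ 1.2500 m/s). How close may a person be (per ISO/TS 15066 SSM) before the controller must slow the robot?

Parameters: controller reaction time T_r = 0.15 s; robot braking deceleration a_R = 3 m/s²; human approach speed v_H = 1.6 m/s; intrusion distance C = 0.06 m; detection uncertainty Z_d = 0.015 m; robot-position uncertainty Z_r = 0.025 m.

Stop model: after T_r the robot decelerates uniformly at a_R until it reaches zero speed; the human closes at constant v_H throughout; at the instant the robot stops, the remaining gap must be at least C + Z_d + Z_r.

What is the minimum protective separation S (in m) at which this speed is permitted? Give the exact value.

stop time T_s = (5/4)/3 = 0.4167 s
robot covers v_R·T_r = 1.2500·0.1500 = 0.1875 m before braking
robot covers 1.2500·0.4167 − ½·3.0000·0.4167² = 0.2604 m while stopping
human closes 1.6000·0.5667 = 0.9067 m
margins: 0.0600+0.0150+0.0250 = 0.1000 m
S_min ≈ 0.1875+0.2604+0.9067+0.1000  ⇒  S_min = 3491/2400 m

S_min = 3491/2400 m = 1.4546 m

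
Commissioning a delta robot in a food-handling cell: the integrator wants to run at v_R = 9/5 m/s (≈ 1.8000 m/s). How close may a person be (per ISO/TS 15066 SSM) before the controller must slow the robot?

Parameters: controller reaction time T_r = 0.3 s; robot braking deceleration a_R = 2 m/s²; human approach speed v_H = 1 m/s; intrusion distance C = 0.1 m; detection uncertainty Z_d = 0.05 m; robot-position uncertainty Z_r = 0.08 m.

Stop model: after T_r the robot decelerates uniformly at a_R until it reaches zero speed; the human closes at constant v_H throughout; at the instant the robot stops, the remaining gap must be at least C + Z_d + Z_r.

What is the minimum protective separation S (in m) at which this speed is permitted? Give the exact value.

S_min = 139/50 m = 2.7800 m

braking lasts T_s = (9/5)/2 = 0.9000 s
robot covers v_R·T_r = 1.8000·0.3000 = 0.5400 m before braking
braking distance = 1.8000²/(2·2.0000) = 0.8100 m
human closes 1.0000·1.2000 = 1.2000 m
margins: 0.1000+0.0500+0.0800 = 0.2300 m
S_min ≈ 0.5400+0.8100+1.2000+0.2300  ⇒  S_min = 139/50 m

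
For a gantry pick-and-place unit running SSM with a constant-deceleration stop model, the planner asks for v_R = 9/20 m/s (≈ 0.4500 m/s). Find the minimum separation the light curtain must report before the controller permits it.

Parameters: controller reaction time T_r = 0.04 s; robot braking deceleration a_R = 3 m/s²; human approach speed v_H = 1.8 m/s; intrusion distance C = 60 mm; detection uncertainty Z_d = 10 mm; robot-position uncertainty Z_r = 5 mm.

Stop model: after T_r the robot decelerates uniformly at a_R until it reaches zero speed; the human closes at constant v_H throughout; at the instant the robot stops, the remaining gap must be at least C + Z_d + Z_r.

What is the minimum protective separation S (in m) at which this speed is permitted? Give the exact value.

T_s = v_R/a_R = (9/20)/3 = 0.1500 s
robot covers v_R·T_r = 0.4500·0.0400 = 0.0180 m before braking
robot covers 0.4500·0.1500 − ½·3.0000·0.1500² = 0.0338 m while stopping
human closes 1.8000·0.1900 = 0.3420 m
residual clearance needed = 0.0600+0.0100+0.0050 = 0.0750 m
S_min ≈ 0.0180+0.0338+0.3420+0.0750  ⇒  S_min = 15/32 m

S_min = 15/32 m = 0.4688 m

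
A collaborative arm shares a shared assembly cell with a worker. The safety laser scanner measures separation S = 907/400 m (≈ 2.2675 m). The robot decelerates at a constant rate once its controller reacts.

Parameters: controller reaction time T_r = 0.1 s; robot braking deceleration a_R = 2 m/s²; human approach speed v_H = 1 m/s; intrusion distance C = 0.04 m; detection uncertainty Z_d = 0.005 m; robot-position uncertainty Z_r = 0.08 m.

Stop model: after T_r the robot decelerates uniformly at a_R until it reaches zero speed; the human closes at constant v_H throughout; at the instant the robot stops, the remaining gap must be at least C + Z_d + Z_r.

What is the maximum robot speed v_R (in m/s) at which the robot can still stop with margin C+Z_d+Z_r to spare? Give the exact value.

at the boundary: (1/4)·v² + (3/5)·v + (-817/400) = 0
  disc = (3/5)² − 4·(1/4)·(-817/400) = 961/400 ; √disc = 31/20
  v_R = (−(3/5) + 31/20) / (2·(1/4)) = 19/10 m/s
check:
T_s = v_R/a_R = (19/10)/2 = 0.9500 s
robot in T_r: 1.9000·0.1000 = 0.1900 m
robot covers 1.9000·0.9500 − ½·2.0000·0.9500² = 0.9025 m while stopping
human over T_r+T_s: 1.0000·(0.1000+0.9500) = 1.0500 m
residual clearance needed = 0.0400+0.0050+0.0800 = 0.1250 m
sum ≈ 0.1900+0.9025+1.0500+0.1250 ≈ 2.2675 m = S ✓

v_R_max = 19/10 m/s = 1.9000 m/s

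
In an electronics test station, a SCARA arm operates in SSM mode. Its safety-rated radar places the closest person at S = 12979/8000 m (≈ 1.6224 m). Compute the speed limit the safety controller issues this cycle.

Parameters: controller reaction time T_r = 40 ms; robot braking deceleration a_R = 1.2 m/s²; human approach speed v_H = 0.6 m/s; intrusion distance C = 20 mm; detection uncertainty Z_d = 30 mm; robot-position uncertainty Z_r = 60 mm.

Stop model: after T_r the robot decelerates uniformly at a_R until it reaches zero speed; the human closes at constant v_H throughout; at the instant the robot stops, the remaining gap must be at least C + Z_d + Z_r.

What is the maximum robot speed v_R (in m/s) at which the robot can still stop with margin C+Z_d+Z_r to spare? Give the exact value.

v_R_max = 27/20 m/s = 1.3500 m/s

at the boundary: (5/12)·v² + (27/50)·v + (-11907/8000) = 0
  disc = (27/50)² − 4·(5/12)·(-11907/8000) = 110889/40000 ; √disc = 333/200
  v_R = (−(27/50) + 333/200) / (2·(5/12)) = 27/20 m/s
check:
braking lasts T_s = (27/20)/(6/5) = 1.1250 s
reaction-phase robot travel = 1.3500·0.0400 = 0.0540 m
robot covers 1.3500·1.1250 − ½·1.2000·1.1250² = 0.7594 m while stopping
human over T_r+T_s: 0.6000·(0.0400+1.1250) = 0.6990 m
C+Z_d+Z_r = 0.0200+0.0300+0.0600 = 0.1100 m
sum ≈ 0.0540+0.7594+0.6990+0.1100 ≈ 1.6224 m = S ✓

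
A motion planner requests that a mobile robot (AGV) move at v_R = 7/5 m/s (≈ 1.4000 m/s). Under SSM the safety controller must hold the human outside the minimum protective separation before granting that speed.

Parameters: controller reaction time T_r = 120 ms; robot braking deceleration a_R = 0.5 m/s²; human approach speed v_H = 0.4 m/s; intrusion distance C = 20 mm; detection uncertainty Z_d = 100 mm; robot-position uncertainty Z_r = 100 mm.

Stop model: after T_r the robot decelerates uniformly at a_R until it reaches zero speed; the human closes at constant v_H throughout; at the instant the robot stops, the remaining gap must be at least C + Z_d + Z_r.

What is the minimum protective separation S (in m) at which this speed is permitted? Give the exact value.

stop time T_s = (7/5)/(1/2) = 2.8000 s
robot in T_r: 1.4000·0.1200 = 0.1680 m
robot under decel: 1.4000²/(2·0.5000) = 1.9600 m
human closes 0.4000·2.9200 = 1.1680 m
margins: 0.0200+0.1000+0.1000 = 0.2200 m
S_min ≈ 0.1680+1.9600+1.1680+0.2200  ⇒  S_min = 879/250 m

S_min = 879/250 m = 3.5160 m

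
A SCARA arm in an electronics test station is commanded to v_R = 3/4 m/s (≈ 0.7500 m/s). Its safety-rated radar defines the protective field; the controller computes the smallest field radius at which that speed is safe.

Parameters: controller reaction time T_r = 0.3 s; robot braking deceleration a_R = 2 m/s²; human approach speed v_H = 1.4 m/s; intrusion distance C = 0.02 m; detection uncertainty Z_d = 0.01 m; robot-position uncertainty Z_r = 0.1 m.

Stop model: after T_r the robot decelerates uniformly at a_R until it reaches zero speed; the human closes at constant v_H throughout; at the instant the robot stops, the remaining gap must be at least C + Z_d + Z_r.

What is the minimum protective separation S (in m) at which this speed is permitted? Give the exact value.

braking lasts T_s = (3/4)/2 = 0.3750 s
reaction-phase robot travel = 0.7500·0.3000 = 0.2250 m
robot covers 0.7500·0.3750 − ½·2.0000·0.3750² = 0.1406 m while stopping
human closes 1.4000·0.6750 = 0.9450 m
margins: 0.0200+0.0100+0.1000 = 0.1300 m
S_min ≈ 0.2250+0.1406+0.9450+0.1300  ⇒  S_min = 461/320 m

S_min = 461/320 m = 1.4406 m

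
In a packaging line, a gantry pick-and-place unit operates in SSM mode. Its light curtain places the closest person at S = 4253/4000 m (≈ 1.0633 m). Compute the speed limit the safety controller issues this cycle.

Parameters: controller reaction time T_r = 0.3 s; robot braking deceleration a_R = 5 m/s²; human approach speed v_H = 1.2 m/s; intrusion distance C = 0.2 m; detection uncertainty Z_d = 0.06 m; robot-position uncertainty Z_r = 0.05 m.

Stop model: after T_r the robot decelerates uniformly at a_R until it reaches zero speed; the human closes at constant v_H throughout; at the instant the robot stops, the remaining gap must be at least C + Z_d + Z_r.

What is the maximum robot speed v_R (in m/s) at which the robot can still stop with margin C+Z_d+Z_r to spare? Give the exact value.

v_R_max = 13/20 m/s = 0.6500 m/s

quadratic (1/10)·v² + (27/50)·v + (-1573/4000) = 0
  disc = (27/50)² − 4·(1/10)·(-1573/4000) = 4489/10000 ; √disc = 67/100
  v_R = (−(27/50) + 67/100) / (2·(1/10)) = 13/20 m/s
check:
T_s = v_R/a_R = (13/20)/5 = 0.1300 s
robot in T_r: 0.6500·0.3000 = 0.1950 m
robot under decel: 0.6500²/(2·5.0000) = 0.0423 m
person approaches 1.2000·(0.3000+0.1300) = 0.5160 m
C+Z_d+Z_r = 0.2000+0.0600+0.0500 = 0.3100 m
sum ≈ 0.1950+0.0423+0.5160+0.3100 ≈ 1.0633 m = S ✓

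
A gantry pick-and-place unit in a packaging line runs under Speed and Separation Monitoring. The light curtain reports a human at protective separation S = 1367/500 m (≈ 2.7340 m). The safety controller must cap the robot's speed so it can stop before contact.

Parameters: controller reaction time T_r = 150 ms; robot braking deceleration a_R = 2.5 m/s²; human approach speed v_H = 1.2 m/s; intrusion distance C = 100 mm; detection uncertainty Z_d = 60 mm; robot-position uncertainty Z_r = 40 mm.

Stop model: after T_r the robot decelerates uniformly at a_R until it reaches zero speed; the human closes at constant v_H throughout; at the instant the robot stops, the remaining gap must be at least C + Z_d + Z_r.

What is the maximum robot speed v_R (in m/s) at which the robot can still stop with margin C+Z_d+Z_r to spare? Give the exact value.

at the boundary: (1/5)·v² + (63/100)·v + (-1177/500) = 0
  disc = (63/100)² − 4·(1/5)·(-1177/500) = 22801/10000 ; √disc = 151/100
  v_R = (−(63/100) + 151/100) / (2·(1/5)) = 11/5 m/s
check:
T_s = v_R/a_R = (11/5)/(5/2) = 0.8800 s
reaction-phase robot travel = 2.2000·0.1500 = 0.3300 m
robot covers 2.2000·0.8800 − ½·2.5000·0.8800² = 0.9680 m while stopping
human over T_r+T_s: 1.2000·(0.1500+0.8800) = 1.2360 m
C+Z_d+Z_r = 0.1000+0.0600+0.0400 = 0.2000 m
sum ≈ 0.3300+0.9680+1.2360+0.2000 ≈ 2.7340 m = S ✓

v_R_max = 11/5 m/s = 2.2000 m/s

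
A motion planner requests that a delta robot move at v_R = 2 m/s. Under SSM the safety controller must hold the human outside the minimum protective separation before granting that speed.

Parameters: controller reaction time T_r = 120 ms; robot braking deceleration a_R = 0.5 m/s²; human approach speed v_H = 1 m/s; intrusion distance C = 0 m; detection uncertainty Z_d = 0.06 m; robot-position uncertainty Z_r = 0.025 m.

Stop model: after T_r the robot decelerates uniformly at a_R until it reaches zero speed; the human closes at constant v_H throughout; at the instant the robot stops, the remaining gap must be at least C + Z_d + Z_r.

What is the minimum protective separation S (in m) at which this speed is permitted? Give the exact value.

T_s = v_R/a_R = 2/(1/2) = 4.0000 s
robot covers v_R·T_r = 2.0000·0.1200 = 0.2400 m before braking
robot under decel: 2.0000²/(2·0.5000) = 4.0000 m
human closes 1.0000·4.1200 = 4.1200 m
margins: 0.0000+0.0600+0.0250 = 0.0850 m
S_min ≈ 0.2400+4.0000+4.1200+0.0850  ⇒  S_min = 1689/200 m

S_min = 1689/200 m = 8.4450 m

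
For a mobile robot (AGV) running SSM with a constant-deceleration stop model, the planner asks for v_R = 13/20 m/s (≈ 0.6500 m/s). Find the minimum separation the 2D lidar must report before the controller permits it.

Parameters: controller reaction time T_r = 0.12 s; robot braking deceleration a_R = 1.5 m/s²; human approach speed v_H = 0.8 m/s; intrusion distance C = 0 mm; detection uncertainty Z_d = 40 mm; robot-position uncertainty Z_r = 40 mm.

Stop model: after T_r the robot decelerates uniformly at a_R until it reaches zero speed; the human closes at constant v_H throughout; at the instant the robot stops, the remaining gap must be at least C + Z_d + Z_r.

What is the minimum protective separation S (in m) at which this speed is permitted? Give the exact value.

braking lasts T_s = (13/20)/(3/2) = 0.4333 s
robot covers v_R·T_r = 0.6500·0.1200 = 0.0780 m before braking
robot under decel: 0.6500²/(2·1.5000) = 0.1408 m
human closes 0.8000·0.5533 = 0.4427 m
margins: 0.0000+0.0400+0.0400 = 0.0800 m
S_min ≈ 0.0780+0.1408+0.4427+0.0800  ⇒  S_min = 1483/2000 m

S_min = 1483/2000 m = 0.7415 m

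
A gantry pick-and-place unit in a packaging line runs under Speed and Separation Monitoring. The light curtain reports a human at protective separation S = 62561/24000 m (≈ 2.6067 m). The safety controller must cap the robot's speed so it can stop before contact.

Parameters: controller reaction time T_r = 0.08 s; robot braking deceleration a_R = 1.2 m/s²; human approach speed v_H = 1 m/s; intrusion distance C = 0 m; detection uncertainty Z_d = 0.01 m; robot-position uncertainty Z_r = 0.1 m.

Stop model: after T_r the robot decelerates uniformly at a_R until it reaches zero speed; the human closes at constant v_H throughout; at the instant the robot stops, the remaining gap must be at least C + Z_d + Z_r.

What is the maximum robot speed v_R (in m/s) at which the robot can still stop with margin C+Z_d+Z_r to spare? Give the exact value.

v_R_max = 31/20 m/s = 1.5500 m/s

collect terms ⇒ (5/12)·v_R² + (137/150)·v_R + (-58001/24000) = 0
  disc = (137/150)² − 4·(5/12)·(-58001/24000) = 194481/40000 ; √disc = 441/200
  v_R = (−(137/150) + 441/200) / (2·(5/12)) = 31/20 m/s
check:
stop time T_s = (31/20)/(6/5) = 1.2917 s
reaction-phase robot travel = 1.5500·0.0800 = 0.1240 m
braking distance = 1.5500²/(2·1.2000) = 1.0010 m
human closes 1.0000·1.3717 = 1.3717 m
margins: 0.0000+0.0100+0.1000 = 0.1100 m
sum ≈ 0.1240+1.0010+1.3717+0.1100 ≈ 2.6067 m = S ✓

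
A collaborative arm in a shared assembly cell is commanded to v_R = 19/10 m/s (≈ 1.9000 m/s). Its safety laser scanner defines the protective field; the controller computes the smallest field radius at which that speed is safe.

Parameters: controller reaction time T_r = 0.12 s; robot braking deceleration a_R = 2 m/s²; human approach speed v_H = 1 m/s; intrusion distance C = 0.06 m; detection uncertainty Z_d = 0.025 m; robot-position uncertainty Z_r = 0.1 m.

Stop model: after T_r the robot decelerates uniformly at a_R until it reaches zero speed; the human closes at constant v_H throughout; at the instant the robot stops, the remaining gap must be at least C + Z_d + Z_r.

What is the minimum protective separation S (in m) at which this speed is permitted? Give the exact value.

T_s = v_R/a_R = (19/10)/2 = 0.9500 s
robot covers v_R·T_r = 1.9000·0.1200 = 0.2280 m before braking
braking distance = 1.9000²/(2·2.0000) = 0.9025 m
person approaches 1.0000·(0.1200+0.9500) = 1.0700 m
residual clearance needed = 0.0600+0.0250+0.1000 = 0.1850 m
S_min ≈ 0.2280+0.9025+1.0700+0.1850  ⇒  S_min = 4771/2000 m

S_min = 4771/2000 m = 2.3855 m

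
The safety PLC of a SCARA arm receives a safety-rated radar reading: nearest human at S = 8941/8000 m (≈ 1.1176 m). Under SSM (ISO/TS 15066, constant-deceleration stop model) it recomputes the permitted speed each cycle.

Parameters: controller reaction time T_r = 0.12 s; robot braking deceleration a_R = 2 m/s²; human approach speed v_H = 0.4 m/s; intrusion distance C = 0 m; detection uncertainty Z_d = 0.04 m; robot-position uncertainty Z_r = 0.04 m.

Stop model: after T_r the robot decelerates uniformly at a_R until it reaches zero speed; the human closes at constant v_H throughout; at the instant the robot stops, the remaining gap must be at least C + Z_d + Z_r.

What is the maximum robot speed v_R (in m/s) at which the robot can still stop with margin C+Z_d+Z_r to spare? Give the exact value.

v_R_max = 29/20 m/s = 1.4500 m/s

at the boundary: (1/4)·v² + (8/25)·v + (-7917/8000) = 0
  disc = (8/25)² − 4·(1/4)·(-7917/8000) = 43681/40000 ; √disc = 209/200
  v_R = (−(8/25) + 209/200) / (2·(1/4)) = 29/20 m/s
check:
stop time T_s = (29/20)/2 = 0.7250 s
robot covers v_R·T_r = 1.4500·0.1200 = 0.1740 m before braking
braking distance = 1.4500²/(2·2.0000) = 0.5256 m
person approaches 0.4000·(0.1200+0.7250) = 0.3380 m
residual clearance needed = 0.0000+0.0400+0.0400 = 0.0800 m
sum ≈ 0.1740+0.5256+0.3380+0.0800 ≈ 1.1176 m = S ✓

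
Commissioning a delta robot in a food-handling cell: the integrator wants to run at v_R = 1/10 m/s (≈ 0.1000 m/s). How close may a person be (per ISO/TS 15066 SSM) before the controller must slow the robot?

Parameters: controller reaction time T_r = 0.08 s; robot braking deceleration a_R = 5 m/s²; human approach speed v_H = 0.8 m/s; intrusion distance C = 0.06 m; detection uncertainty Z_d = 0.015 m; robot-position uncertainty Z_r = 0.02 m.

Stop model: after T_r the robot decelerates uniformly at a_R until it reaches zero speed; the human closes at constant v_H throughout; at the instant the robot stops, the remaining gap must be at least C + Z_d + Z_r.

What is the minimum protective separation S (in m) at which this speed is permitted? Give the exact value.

T_s = v_R/a_R = (1/10)/5 = 0.0200 s
robot in T_r: 0.1000·0.0800 = 0.0080 m
braking distance = 0.1000²/(2·5.0000) = 0.0010 m
human over T_r+T_s: 0.8000·(0.0800+0.0200) = 0.0800 m
residual clearance needed = 0.0600+0.0150+0.0200 = 0.0950 m
S_min ≈ 0.0080+0.0010+0.0800+0.0950  ⇒  S_min = 23/125 m

S_min = 23/125 m = 0.1840 m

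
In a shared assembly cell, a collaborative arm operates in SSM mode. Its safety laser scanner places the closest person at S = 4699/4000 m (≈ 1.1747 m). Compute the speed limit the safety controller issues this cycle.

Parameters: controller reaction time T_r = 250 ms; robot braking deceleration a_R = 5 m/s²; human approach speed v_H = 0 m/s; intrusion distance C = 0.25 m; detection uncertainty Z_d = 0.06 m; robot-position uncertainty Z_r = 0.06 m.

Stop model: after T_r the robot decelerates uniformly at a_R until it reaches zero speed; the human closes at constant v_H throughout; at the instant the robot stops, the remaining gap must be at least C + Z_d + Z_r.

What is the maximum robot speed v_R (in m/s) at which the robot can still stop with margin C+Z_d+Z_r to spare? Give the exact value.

v_R_max = 37/20 m/s = 1.8500 m/s

at the boundary: (1/10)·v² + (1/4)·v + (-3219/4000) = 0
  disc = (1/4)² − 4·(1/10)·(-3219/4000) = 961/2500 ; √disc = 31/50
  v_R = (−(1/4) + 31/50) / (2·(1/10)) = 37/20 m/s
check:
braking lasts T_s = (37/20)/5 = 0.3700 s
robot in T_r: 1.8500·0.2500 = 0.4625 m
robot covers 1.8500·0.3700 − ½·5.0000·0.3700² = 0.3422 m while stopping
human closes 0.0000·0.6200 = 0.0000 m
residual clearance needed = 0.2500+0.0600+0.0600 = 0.3700 m
sum ≈ 0.4625+0.3422+0.0000+0.3700 ≈ 1.1747 m = S ✓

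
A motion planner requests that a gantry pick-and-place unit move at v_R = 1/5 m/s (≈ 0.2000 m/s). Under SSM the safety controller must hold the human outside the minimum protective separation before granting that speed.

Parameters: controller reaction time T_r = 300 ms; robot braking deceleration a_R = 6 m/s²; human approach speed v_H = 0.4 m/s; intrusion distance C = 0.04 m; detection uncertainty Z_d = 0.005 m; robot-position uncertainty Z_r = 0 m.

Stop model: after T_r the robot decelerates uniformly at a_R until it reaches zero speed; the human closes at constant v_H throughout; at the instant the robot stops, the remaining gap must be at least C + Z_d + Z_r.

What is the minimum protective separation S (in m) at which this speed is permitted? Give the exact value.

braking lasts T_s = (1/5)/6 = 0.0333 s
reaction-phase robot travel = 0.2000·0.3000 = 0.0600 m
braking distance = 0.2000²/(2·6.0000) = 0.0033 m
person approaches 0.4000·(0.3000+0.0333) = 0.1333 m
margins: 0.0400+0.0050+0.0000 = 0.0450 m
S_min ≈ 0.0600+0.0033+0.1333+0.0450  ⇒  S_min = 29/120 m

S_min = 29/120 m = 0.2417 m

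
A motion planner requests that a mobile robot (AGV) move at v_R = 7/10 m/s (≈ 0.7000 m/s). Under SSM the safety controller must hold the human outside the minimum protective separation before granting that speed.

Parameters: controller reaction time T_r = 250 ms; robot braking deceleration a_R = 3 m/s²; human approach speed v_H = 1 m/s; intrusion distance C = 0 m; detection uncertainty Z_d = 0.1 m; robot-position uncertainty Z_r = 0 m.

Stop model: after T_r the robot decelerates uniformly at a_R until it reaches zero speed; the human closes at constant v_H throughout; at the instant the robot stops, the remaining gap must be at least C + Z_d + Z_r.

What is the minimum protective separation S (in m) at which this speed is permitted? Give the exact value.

stop time T_s = (7/10)/3 = 0.2333 s
robot in T_r: 0.7000·0.2500 = 0.1750 m
robot under decel: 0.7000²/(2·3.0000) = 0.0817 m
human over T_r+T_s: 1.0000·(0.2500+0.2333) = 0.4833 m
margins: 0.0000+0.1000+0.0000 = 0.1000 m
S_min ≈ 0.1750+0.0817+0.4833+0.1000  ⇒  S_min = 21/25 m

S_min = 21/25 m = 0.8400 m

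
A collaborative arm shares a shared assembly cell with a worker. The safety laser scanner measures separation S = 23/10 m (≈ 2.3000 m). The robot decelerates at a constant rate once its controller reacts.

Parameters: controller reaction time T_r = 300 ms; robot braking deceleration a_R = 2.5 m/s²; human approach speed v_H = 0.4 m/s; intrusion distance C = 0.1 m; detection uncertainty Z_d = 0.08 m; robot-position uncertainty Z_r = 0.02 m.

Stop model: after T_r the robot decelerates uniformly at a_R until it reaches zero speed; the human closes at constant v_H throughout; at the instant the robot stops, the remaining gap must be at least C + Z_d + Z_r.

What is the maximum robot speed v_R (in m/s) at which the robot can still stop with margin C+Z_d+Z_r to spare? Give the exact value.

collect terms ⇒ (1/5)·v_R² + (23/50)·v_R + (-99/50) = 0
  disc = (23/50)² − 4·(1/5)·(-99/50) = 4489/2500 ; √disc = 67/50
  v_R = (−(23/50) + 67/50) / (2·(1/5)) = 11/5 m/s
check:
T_s = v_R/a_R = (11/5)/(5/2) = 0.8800 s
robot in T_r: 2.2000·0.3000 = 0.6600 m
robot under decel: 2.2000²/(2·2.5000) = 0.9680 m
human closes 0.4000·1.1800 = 0.4720 m
residual clearance needed = 0.1000+0.0800+0.0200 = 0.2000 m
sum ≈ 0.6600+0.9680+0.4720+0.2000 ≈ 2.3000 m = S ✓

v_R_max = 11/5 m/s = 2.2000 m/s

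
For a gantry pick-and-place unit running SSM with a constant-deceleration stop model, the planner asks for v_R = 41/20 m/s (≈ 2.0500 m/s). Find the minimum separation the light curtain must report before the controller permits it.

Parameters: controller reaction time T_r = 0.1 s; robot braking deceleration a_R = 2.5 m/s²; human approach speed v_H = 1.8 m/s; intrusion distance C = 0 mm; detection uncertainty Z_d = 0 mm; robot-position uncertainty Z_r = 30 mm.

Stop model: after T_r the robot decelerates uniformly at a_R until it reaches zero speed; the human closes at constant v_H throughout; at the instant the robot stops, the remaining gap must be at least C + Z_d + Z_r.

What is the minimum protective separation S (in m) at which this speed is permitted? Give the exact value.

T_s = v_R/a_R = (41/20)/(5/2) = 0.8200 s
robot covers v_R·T_r = 2.0500·0.1000 = 0.2050 m before braking
robot covers 2.0500·0.8200 − ½·2.5000·0.8200² = 0.8405 m while stopping
person approaches 1.8000·(0.1000+0.8200) = 1.6560 m
margins: 0.0000+0.0000+0.0300 = 0.0300 m
S_min ≈ 0.2050+0.8405+1.6560+0.0300  ⇒  S_min = 5463/2000 m

S_min = 5463/2000 m = 2.7315 m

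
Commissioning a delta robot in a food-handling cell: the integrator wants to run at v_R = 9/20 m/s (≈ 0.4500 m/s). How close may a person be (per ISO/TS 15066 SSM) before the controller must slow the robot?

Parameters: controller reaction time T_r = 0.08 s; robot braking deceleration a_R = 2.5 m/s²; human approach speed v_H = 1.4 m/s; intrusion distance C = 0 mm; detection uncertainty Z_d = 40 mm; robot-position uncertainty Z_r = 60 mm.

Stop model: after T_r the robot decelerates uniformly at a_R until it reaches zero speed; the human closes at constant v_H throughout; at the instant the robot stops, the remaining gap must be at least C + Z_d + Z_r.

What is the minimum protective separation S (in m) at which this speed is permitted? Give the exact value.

T_s = v_R/a_R = (9/20)/(5/2) = 0.1800 s
robot covers v_R·T_r = 0.4500·0.0800 = 0.0360 m before braking
braking distance = 0.4500²/(2·2.5000) = 0.0405 m
human closes 1.4000·0.2600 = 0.3640 m
margins: 0.0000+0.0400+0.0600 = 0.1000 m
S_min ≈ 0.0360+0.0405+0.3640+0.1000  ⇒  S_min = 1081/2000 m

S_min = 1081/2000 m = 0.5405 m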